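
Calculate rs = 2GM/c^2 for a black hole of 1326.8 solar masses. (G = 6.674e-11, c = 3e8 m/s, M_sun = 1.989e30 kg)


M = 1326.8 * 1.989e30 kg = 2.6390052e+33 kg. rs = 2GM/c^2 = 2 * 6.674e-11 * 2.6390052e+33 / (3e8)^2 = 3.914e+06

3.914e+06 m


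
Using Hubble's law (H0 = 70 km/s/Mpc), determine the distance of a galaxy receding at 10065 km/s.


d = v / H0 = 10065 / 70 = 143.7857

143.7857 Mpc


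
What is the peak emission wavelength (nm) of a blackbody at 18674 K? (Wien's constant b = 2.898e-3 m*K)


lam_max = b / T = 2.898e-3 / 18674 = 1.552e-07 m = 155.189 nm

155.189 nm


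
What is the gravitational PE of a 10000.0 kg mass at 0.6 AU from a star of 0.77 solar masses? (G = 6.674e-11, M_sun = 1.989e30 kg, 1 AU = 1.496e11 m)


M = 0.77 * 1.989e30 kg = 1.53153e+30 kg; r = 0.6 AU * 1.496e11 m/AU = 8.976e+10 m. U = -GM*m/r = -(6.674e-11 * 1.53153e+30 * 10000.0) / 8.976e+10 = -1.139e+13

-1.139e+13 J


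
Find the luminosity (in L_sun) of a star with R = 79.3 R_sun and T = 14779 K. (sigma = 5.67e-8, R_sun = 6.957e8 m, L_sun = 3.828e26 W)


R = 79.3 * 6.957e8 m = 5.516901e+10 m. L = 4*pi*R^2*sigma*T^4 = 4*pi*(5.516901e+10)^2 * 5.67e-8 * 14779^4 = 1.034578624e+32 W. L/L_sun = 1.034578624e+32 / 3.828e26 = 270266.0981

270266.0981 L_sun


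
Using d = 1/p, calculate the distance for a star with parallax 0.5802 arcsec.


d = 1/p = 1/0.5802 = 1.7235

1.7235 pc


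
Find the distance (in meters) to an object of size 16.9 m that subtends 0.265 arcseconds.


D = size / theta_rad, theta_rad = 0.265 * pi/(180*3600) = 1.285e-06, D = 1.315e+07

1.315e+07 m


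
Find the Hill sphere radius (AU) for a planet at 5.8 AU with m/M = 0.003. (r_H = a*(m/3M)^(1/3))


r_H = a * (m/3M)^(1/3) = 5.8 * (0.003/3)^(1/3) = 0.58

0.58 AU


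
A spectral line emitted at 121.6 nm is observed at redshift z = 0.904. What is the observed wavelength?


lam_obs = lam_emit * (1 + z) = 121.6 * (1 + 0.904) = 231.5264

231.5264 nm


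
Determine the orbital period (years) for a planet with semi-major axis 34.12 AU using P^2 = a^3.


P = a^(3/2) = 34.12^1.5 = 199.3029

199.3029 years


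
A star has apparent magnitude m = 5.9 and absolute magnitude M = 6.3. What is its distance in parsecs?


d = 10^((m - M + 5)/5) = 10^((5.9 - 6.3 + 5)/5) = 8.3176

8.3176 pc


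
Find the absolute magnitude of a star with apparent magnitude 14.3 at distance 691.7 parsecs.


M = m - 5*log10(d) + 5 = 14.3 - 5*log10(691.7) + 5 = 5.1004

5.1004


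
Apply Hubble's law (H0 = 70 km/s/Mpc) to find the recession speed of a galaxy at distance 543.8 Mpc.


v = H0 * d = 70 * 543.8 = 38066.0

38066.0 km/s


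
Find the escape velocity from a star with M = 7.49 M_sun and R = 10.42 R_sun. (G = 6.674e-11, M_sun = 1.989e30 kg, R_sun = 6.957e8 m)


M = 7.49 * 1.989e30 kg = 1.489761e+31 kg; R = 10.42 * 6.957e8 m = 7.249194e+09 m. v_esc = sqrt(2GM/R) = sqrt(2 * 6.674e-11 * 1.489761e+31 / 7.249194e+09) = 523746.9878

523746.9878 m/s


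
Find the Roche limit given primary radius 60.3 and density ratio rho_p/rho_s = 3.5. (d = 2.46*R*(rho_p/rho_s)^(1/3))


d_Roche = 2.46 * 60.3 * 3.5^(1/3) = 225.2208

225.2208


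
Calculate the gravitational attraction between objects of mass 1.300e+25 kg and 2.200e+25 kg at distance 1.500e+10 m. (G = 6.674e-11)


F = G*m1*m2/r^2 = 6.674e-11 * 1.300e+25 * 2.200e+25 / (1.500e+10)^2 = 6.674e-11 * 2.860e+50 / 2.250e+20 = 8.483e+19

8.483e+19 N


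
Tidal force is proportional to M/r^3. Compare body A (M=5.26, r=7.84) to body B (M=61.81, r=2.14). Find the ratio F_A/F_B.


Ratio = (M1/r1^3) / (M2/r2^3) = (5.26/7.84^3) / (61.81/2.14^3) = 0.0017

0.0017


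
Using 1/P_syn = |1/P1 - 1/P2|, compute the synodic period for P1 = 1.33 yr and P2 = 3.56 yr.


1/P_syn = |1/P1 - 1/P2| = |1/1.33 - 1/3.56| => P_syn = 2.1232

2.1232 years


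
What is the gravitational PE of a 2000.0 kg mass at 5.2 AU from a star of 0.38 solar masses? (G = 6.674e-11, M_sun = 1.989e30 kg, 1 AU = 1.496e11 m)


M = 0.38 * 1.989e30 kg = 7.5582e+29 kg; r = 5.2 AU * 1.496e11 m/AU = 7.7792e+11 m. U = -GM*m/r = -(6.674e-11 * 7.5582e+29 * 2000.0) / 7.7792e+11 = -1.297e+11

-1.297e+11 J


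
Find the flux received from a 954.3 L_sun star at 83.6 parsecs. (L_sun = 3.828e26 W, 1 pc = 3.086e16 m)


F = L / (4*pi*d^2) = 3.653e+29 / (4*pi*(2.580e+18)^2) = 4.368e-09

4.368e-09 W/m^2


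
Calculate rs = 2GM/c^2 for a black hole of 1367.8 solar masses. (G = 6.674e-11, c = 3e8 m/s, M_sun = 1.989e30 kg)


M = 1367.8 * 1.989e30 kg = 2.7205542e+33 kg. rs = 2GM/c^2 = 2 * 6.674e-11 * 2.7205542e+33 / (3e8)^2 = 4.035e+06

4.035e+06 m


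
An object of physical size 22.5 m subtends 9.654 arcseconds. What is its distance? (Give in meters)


D = size / theta_rad, theta_rad = 9.654 * pi/(180*3600) = 4.680e-05, D = 480729.0388

480729.0388 m


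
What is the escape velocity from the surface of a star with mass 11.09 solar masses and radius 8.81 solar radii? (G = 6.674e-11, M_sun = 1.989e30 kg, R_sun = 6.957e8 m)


M = 11.09 * 1.989e30 kg = 2.205801e+31 kg; R = 8.81 * 6.957e8 m = 6.129117e+09 m. v_esc = sqrt(2GM/R) = sqrt(2 * 6.674e-11 * 2.205801e+31 / 6.129117e+09) = 693094.2689

693094.2689 m/s


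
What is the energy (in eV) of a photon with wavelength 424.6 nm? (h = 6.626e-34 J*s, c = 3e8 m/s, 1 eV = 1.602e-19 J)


E = hc/lambda = 6.626e-34 * 3e8 / 4.246e-07 = 4.682e-19 J = 2.9223 eV

2.9223 eV


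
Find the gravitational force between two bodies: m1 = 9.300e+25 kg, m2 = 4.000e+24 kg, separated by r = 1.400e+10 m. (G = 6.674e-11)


F = G*m1*m2/r^2 = 6.674e-11 * 9.300e+25 * 4.000e+24 / (1.400e+10)^2 = 6.674e-11 * 3.720e+50 / 1.960e+20 = 1.267e+20

1.267e+20 N


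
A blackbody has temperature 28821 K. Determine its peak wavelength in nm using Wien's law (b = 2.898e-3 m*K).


lam_max = b / T = 2.898e-3 / 28821 = 1.006e-07 m = 100.5517 nm

100.5517 nm


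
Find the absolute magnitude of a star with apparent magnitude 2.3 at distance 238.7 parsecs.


M = m - 5*log10(d) + 5 = 2.3 - 5*log10(238.7) + 5 = -4.5893

-4.5893


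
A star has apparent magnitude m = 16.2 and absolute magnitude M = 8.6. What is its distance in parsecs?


d = 10^((m - M + 5)/5) = 10^((16.2 - 8.6 + 5)/5) = 331.1311

331.1311 pc


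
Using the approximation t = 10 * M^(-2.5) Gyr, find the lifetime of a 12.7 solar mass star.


t = 10 * M^(-2.5) = 10 * 12.7^(-2.5) = 0.0174

0.0174 Gyr


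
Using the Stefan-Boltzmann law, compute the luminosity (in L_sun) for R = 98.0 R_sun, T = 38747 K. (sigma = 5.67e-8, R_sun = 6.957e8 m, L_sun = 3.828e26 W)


R = 98.0 * 6.957e8 m = 6.81786e+10 m. L = 4*pi*R^2*sigma*T^4 = 4*pi*(6.81786e+10)^2 * 5.67e-8 * 38747^4 = 7.465199391e+33 W. L/L_sun = 7.465199391e+33 / 3.828e26 = 1.950e+07

1.950e+07 L_sun


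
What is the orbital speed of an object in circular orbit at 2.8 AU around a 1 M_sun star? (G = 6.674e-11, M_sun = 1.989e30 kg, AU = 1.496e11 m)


v = sqrt(GM/r) = sqrt(6.674e-11 * 1.989e+30 / 4.189e+11) = 17801.8723

17801.8723 m/s


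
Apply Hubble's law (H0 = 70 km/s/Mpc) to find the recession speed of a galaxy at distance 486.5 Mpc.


v = H0 * d = 70 * 486.5 = 34055.0

34055.0 km/s


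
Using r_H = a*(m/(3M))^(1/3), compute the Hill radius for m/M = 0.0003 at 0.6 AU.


r_H = a * (m/3M)^(1/3) = 0.6 * (0.0003/3)^(1/3) = 0.0278

0.0278 AU


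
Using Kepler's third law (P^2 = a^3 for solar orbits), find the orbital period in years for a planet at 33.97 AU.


P = a^(3/2) = 33.97^1.5 = 197.99

197.99 years


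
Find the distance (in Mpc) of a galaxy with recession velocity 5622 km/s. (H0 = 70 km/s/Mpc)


d = v / H0 = 5622 / 70 = 80.3143

80.3143 Mpc


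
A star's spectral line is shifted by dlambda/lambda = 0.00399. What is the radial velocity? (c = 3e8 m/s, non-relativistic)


v = (dlambda/lambda) * c = 0.00399 * 3e8 = 1.197e+06

1.197e+06 m/s


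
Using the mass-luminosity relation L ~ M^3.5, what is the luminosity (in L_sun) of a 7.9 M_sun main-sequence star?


L/L_sun = (M/M_sun)^3.5 = 7.9^3.5 = 1385.7817

1385.7817 L_sun


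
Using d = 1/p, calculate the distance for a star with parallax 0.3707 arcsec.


d = 1/p = 1/0.3707 = 2.6976

2.6976 pc


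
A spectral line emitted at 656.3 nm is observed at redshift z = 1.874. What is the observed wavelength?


lam_obs = lam_emit * (1 + z) = 656.3 * (1 + 1.874) = 1886.2062

1886.2062 nm


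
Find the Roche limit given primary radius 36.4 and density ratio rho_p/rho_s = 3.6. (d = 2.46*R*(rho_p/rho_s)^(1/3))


d_Roche = 2.46 * 36.4 * 3.6^(1/3) = 137.2368

137.2368


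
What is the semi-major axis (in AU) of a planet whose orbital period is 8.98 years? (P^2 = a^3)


a = P^(2/3) = 8.98^(2/3) = 4.3203

4.3203 AU


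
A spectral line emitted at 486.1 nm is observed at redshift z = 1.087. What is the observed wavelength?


lam_obs = lam_emit * (1 + z) = 486.1 * (1 + 1.087) = 1014.4907

1014.4907 nm


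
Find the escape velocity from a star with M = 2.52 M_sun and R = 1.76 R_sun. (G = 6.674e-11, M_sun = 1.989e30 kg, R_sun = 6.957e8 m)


M = 2.52 * 1.989e30 kg = 5.01228e+30 kg; R = 1.76 * 6.957e8 m = 1.224432e+09 m. v_esc = sqrt(2GM/R) = sqrt(2 * 6.674e-11 * 5.01228e+30 / 1.224432e+09) = 739193.9869

739193.9869 m/s


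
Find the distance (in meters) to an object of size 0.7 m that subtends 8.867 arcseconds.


D = size / theta_rad, theta_rad = 8.867 * pi/(180*3600) = 4.299e-05, D = 16283.4515

16283.4515 m


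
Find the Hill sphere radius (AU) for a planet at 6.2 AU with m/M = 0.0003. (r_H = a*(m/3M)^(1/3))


r_H = a * (m/3M)^(1/3) = 6.2 * (0.0003/3)^(1/3) = 0.2878

0.2878 AU


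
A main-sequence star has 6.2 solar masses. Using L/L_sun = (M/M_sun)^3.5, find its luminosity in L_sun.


L/L_sun = (M/M_sun)^3.5 = 6.2^3.5 = 593.4319

593.4319 L_sun


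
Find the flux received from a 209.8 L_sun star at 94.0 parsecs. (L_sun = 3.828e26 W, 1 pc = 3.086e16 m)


F = L / (4*pi*d^2) = 8.031e+28 / (4*pi*(2.901e+18)^2) = 7.595e-10

7.595e-10 W/m^2


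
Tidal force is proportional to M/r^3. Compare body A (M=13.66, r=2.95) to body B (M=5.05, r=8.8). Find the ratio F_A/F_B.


Ratio = (M1/r1^3) / (M2/r2^3) = (13.66/2.95^3) / (5.05/8.8^3) = 71.8028

71.8028


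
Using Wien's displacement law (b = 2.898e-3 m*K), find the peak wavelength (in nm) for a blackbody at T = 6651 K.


lam_max = b / T = 2.898e-3 / 6651 = 4.357e-07 m = 435.724 nm

435.724 nm


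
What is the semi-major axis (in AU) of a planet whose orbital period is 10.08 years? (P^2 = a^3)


a = P^(2/3) = 10.08^(2/3) = 4.6663

4.6663 AU


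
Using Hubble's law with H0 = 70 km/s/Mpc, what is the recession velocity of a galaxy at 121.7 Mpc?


v = H0 * d = 70 * 121.7 = 8519.0

8519.0 km/s


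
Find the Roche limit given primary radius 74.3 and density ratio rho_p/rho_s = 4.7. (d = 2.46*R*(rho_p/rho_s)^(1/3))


d_Roche = 2.46 * 74.3 * 4.7^(1/3) = 306.1657

306.1657


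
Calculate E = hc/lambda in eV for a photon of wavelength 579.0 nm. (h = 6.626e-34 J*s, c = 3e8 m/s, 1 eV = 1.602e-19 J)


E = hc/lambda = 6.626e-34 * 3e8 / 5.790e-07 = 3.433e-19 J = 2.143 eV

2.143 eV


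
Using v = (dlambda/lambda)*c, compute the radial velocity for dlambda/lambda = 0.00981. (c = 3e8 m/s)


v = (dlambda/lambda) * c = 0.00981 * 3e8 = 2.943e+06

2.943e+06 m/s


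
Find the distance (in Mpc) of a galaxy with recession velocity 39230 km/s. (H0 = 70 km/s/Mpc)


d = v / H0 = 39230 / 70 = 560.4286

560.4286 Mpc


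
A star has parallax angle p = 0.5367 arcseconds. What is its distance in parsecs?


d = 1/p = 1/0.5367 = 1.8632

1.8632 pc


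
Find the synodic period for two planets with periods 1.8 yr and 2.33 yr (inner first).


1/P_syn = |1/P1 - 1/P2| = |1/1.8 - 1/2.33| => P_syn = 7.9132

7.9132 years


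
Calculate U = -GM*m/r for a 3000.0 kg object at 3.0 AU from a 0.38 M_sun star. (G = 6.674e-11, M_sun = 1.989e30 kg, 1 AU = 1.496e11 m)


M = 0.38 * 1.989e30 kg = 7.5582e+29 kg; r = 3.0 AU * 1.496e11 m/AU = 4.488e+11 m. U = -GM*m/r = -(6.674e-11 * 7.5582e+29 * 3000.0) / 4.488e+11 = -3.372e+11

-3.372e+11 J


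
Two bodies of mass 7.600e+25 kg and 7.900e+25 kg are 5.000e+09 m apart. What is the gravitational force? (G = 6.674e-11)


F = G*m1*m2/r^2 = 6.674e-11 * 7.600e+25 * 7.900e+25 / (5.000e+09)^2 = 6.674e-11 * 6.004e+51 / 2.500e+19 = 1.603e+22

1.603e+22 N


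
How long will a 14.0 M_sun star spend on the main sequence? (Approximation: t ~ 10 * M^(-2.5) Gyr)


t = 10 * M^(-2.5) = 10 * 14.0^(-2.5) = 0.0136

0.0136 Gyr


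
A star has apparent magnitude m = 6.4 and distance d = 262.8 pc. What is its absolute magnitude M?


M = m - 5*log10(d) + 5 = 6.4 - 5*log10(262.8) + 5 = -0.6981

-0.6981


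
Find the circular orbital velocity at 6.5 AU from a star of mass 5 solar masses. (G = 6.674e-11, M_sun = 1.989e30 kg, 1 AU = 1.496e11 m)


v = sqrt(GM/r) = sqrt(6.674e-11 * 9.945e+30 / 9.724e+11) = 26126.0059

26126.0059 m/s


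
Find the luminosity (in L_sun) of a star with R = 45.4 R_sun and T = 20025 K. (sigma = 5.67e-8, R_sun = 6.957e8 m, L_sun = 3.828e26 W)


R = 45.4 * 6.957e8 m = 3.158478e+10 m. L = 4*pi*R^2*sigma*T^4 = 4*pi*(3.158478e+10)^2 * 5.67e-8 * 20025^4 = 1.142980272e+32 W. L/L_sun = 1.142980272e+32 / 3.828e26 = 298584.188

298584.188 L_sun


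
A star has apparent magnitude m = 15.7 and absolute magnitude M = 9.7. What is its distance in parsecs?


d = 10^((m - M + 5)/5) = 10^((15.7 - 9.7 + 5)/5) = 158.4893

158.4893 pc


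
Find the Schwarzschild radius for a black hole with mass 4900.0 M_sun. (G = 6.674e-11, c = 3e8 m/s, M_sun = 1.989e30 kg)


M = 4900.0 * 1.989e30 kg = 9.7461e+33 kg. rs = 2GM/c^2 = 2 * 6.674e-11 * 9.7461e+33 / (3e8)^2 = 1.445e+07

1.445e+07 m


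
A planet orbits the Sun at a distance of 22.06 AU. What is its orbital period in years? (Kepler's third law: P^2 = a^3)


P = a^(3/2) = 22.06^1.5 = 103.6116

103.6116 years


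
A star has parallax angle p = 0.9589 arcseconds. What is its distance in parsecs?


d = 1/p = 1/0.9589 = 1.0429

1.0429 pc


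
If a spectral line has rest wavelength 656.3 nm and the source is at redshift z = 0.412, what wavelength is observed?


lam_obs = lam_emit * (1 + z) = 656.3 * (1 + 0.412) = 926.6956

926.6956 nm


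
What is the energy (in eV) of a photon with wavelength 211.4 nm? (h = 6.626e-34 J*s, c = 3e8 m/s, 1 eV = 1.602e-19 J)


E = hc/lambda = 6.626e-34 * 3e8 / 2.114e-07 = 9.403e-19 J = 5.8696 eV

5.8696 eV


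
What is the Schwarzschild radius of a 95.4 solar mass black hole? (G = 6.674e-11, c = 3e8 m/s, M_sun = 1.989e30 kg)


M = 95.4 * 1.989e30 kg = 1.897506e+32 kg. rs = 2GM/c^2 = 2 * 6.674e-11 * 1.897506e+32 / (3e8)^2 = 281421.2232

281421.2232 m


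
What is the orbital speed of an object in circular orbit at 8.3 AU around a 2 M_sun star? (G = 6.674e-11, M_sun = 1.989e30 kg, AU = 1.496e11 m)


v = sqrt(GM/r) = sqrt(6.674e-11 * 3.978e+30 / 1.242e+12) = 14622.4669

14622.4669 m/s


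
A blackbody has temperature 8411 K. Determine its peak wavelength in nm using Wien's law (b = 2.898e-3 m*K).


lam_max = b / T = 2.898e-3 / 8411 = 3.445e-07 m = 344.5488 nm

344.5488 nm


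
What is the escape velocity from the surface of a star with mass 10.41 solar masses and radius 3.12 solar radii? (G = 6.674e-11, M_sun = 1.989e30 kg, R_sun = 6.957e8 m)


M = 10.41 * 1.989e30 kg = 2.070549e+31 kg; R = 3.12 * 6.957e8 m = 2.170584e+09 m. v_esc = sqrt(2GM/R) = sqrt(2 * 6.674e-11 * 2.070549e+31 / 2.170584e+09) = 1.128e+06

1.128e+06 m/s


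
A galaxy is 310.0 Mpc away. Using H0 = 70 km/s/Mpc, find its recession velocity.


v = H0 * d = 70 * 310.0 = 21700.0

21700.0 km/s


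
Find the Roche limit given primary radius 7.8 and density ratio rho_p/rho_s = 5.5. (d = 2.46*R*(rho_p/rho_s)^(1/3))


d_Roche = 2.46 * 7.8 * 5.5^(1/3) = 33.8702

33.8702


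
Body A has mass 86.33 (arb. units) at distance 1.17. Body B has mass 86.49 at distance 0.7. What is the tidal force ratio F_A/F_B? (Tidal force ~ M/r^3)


Ratio = (M1/r1^3) / (M2/r2^3) = (86.33/1.17^3) / (86.49/0.7^3) = 0.2138

0.2138


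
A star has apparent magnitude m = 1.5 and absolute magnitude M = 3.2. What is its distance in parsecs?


d = 10^((m - M + 5)/5) = 10^((1.5 - 3.2 + 5)/5) = 4.5709

4.5709 pc


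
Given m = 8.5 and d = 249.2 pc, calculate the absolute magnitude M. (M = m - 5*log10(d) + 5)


M = m - 5*log10(d) + 5 = 8.5 - 5*log10(249.2) + 5 = 1.5173

1.5173


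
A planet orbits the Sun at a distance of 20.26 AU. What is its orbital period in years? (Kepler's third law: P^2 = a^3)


P = a^(3/2) = 20.26^1.5 = 91.1925

91.1925 years


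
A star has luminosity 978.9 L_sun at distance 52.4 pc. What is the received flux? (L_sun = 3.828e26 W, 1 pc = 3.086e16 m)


F = L / (4*pi*d^2) = 3.747e+29 / (4*pi*(1.617e+18)^2) = 1.140e-08

1.140e-08 W/m^2


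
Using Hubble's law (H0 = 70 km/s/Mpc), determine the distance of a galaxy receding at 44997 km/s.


d = v / H0 = 44997 / 70 = 642.8143

642.8143 Mpc


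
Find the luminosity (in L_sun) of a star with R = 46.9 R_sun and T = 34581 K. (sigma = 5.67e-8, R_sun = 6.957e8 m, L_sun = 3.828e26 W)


R = 46.9 * 6.957e8 m = 3.262833e+10 m. L = 4*pi*R^2*sigma*T^4 = 4*pi*(3.262833e+10)^2 * 5.67e-8 * 34581^4 = 1.084757862e+33 W. L/L_sun = 1.084757862e+33 / 3.828e26 = 2.834e+06

2.834e+06 L_sun


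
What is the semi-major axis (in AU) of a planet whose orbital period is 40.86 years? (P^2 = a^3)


a = P^(2/3) = 40.86^(2/3) = 11.8631

11.8631 AU


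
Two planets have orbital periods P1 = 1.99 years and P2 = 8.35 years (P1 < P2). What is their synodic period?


1/P_syn = |1/P1 - 1/P2| = |1/1.99 - 1/8.35| => P_syn = 2.6127

2.6127 years


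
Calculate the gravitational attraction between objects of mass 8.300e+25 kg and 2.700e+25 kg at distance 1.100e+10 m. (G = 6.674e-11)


F = G*m1*m2/r^2 = 6.674e-11 * 8.300e+25 * 2.700e+25 / (1.100e+10)^2 = 6.674e-11 * 2.241e+51 / 1.210e+20 = 1.236e+21

1.236e+21 N


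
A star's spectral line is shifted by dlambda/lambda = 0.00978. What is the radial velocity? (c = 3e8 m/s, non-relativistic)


v = (dlambda/lambda) * c = 0.00978 * 3e8 = 2.934e+06

2.934e+06 m/s


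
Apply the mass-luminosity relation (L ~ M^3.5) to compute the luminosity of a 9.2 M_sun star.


L/L_sun = (M/M_sun)^3.5 = 9.2^3.5 = 2361.8776

2361.8776 L_sun


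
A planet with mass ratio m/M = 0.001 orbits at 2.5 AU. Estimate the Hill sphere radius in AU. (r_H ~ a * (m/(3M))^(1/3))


r_H = a * (m/3M)^(1/3) = 2.5 * (0.001/3)^(1/3) = 0.1733

0.1733 AU


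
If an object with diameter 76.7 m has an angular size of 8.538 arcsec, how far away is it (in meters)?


D = size / theta_rad, theta_rad = 8.538 * pi/(180*3600) = 4.139e-05, D = 1.853e+06

1.853e+06 m


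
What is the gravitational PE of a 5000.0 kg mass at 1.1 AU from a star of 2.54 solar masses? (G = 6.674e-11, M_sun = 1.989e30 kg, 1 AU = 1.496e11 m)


M = 2.54 * 1.989e30 kg = 5.05206e+30 kg; r = 1.1 AU * 1.496e11 m/AU = 1.6456e+11 m. U = -GM*m/r = -(6.674e-11 * 5.05206e+30 * 5000.0) / 1.6456e+11 = -1.024e+13

-1.024e+13 J


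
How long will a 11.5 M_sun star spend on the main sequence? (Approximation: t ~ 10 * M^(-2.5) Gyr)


t = 10 * M^(-2.5) = 10 * 11.5^(-2.5) = 0.0223

0.0223 Gyr


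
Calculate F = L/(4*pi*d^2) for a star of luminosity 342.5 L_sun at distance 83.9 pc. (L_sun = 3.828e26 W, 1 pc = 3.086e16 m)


F = L / (4*pi*d^2) = 1.311e+29 / (4*pi*(2.589e+18)^2) = 1.556e-09

1.556e-09 W/m^2


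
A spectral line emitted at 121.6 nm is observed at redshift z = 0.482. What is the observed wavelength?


lam_obs = lam_emit * (1 + z) = 121.6 * (1 + 0.482) = 180.2112

180.2112 nm


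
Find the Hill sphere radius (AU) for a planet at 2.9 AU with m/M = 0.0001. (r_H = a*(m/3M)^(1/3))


r_H = a * (m/3M)^(1/3) = 2.9 * (0.0001/3)^(1/3) = 0.0933

0.0933 AU


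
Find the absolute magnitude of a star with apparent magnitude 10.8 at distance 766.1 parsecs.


M = m - 5*log10(d) + 5 = 10.8 - 5*log10(766.1) + 5 = 1.3786

1.3786


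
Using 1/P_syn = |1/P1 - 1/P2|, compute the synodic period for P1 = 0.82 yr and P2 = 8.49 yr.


1/P_syn = |1/P1 - 1/P2| = |1/0.82 - 1/8.49| => P_syn = 0.9077

0.9077 years


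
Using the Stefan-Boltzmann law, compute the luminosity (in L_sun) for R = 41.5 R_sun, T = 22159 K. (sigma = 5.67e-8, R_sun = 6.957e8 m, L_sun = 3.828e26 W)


R = 41.5 * 6.957e8 m = 2.887155e+10 m. L = 4*pi*R^2*sigma*T^4 = 4*pi*(2.887155e+10)^2 * 5.67e-8 * 22159^4 = 1.431969451e+32 W. L/L_sun = 1.431969451e+32 / 3.828e26 = 374077.704

374077.704 L_sun


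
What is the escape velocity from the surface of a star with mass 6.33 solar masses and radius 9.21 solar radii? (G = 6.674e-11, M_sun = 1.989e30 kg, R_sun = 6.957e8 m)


M = 6.33 * 1.989e30 kg = 1.259037e+31 kg; R = 9.21 * 6.957e8 m = 6.407397e+09 m. v_esc = sqrt(2GM/R) = sqrt(2 * 6.674e-11 * 1.259037e+31 / 6.407397e+09) = 512137.443

512137.443 m/s


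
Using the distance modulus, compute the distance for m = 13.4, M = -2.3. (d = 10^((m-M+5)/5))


d = 10^((m - M + 5)/5) = 10^((13.4 - -2.3 + 5)/5) = 13803.8426

13803.8426 pc


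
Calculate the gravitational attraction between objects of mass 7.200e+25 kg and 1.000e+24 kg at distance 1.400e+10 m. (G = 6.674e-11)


F = G*m1*m2/r^2 = 6.674e-11 * 7.200e+25 * 1.000e+24 / (1.400e+10)^2 = 6.674e-11 * 7.200e+49 / 1.960e+20 = 2.452e+19

2.452e+19 N


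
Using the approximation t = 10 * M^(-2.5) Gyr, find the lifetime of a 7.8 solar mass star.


t = 10 * M^(-2.5) = 10 * 7.8^(-2.5) = 0.0589

0.0589 Gyr


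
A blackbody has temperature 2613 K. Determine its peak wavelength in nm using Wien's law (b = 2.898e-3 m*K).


lam_max = b / T = 2.898e-3 / 2613 = 1.109e-06 m = 1109.07 nm

1109.07 nm


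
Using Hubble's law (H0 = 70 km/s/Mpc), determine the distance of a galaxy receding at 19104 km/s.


d = v / H0 = 19104 / 70 = 272.9143

272.9143 Mpc


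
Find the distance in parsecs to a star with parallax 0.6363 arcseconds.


d = 1/p = 1/0.6363 = 1.5716

1.5716 pc


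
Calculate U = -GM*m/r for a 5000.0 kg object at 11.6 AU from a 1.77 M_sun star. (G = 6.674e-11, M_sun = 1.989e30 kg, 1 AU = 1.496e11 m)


M = 1.77 * 1.989e30 kg = 3.52053e+30 kg; r = 11.6 AU * 1.496e11 m/AU = 1.73536e+12 m. U = -GM*m/r = -(6.674e-11 * 3.52053e+30 * 5000.0) / 1.73536e+12 = -6.770e+11

-6.770e+11 J


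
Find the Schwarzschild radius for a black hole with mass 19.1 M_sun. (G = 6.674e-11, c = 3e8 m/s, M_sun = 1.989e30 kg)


M = 19.1 * 1.989e30 kg = 3.79899e+31 kg. rs = 2GM/c^2 = 2 * 6.674e-11 * 3.79899e+31 / (3e8)^2 = 56343.2428

56343.2428 m


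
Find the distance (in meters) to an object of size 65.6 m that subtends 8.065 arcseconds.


D = size / theta_rad, theta_rad = 8.065 * pi/(180*3600) = 3.910e-05, D = 1.678e+06

1.678e+06 m


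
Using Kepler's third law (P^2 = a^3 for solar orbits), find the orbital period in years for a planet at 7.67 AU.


P = a^(3/2) = 7.67^1.5 = 21.2419

21.2419 years


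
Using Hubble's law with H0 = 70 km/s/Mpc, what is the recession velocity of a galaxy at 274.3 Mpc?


v = H0 * d = 70 * 274.3 = 19201.0

19201.0 km/s


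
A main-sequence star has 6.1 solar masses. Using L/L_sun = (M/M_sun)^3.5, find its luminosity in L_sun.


L/L_sun = (M/M_sun)^3.5 = 6.1^3.5 = 560.6017

560.6017 L_sun


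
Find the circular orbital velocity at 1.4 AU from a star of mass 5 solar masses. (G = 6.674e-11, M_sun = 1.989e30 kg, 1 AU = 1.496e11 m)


v = sqrt(GM/r) = sqrt(6.674e-11 * 9.945e+30 / 2.094e+11) = 56294.4629

56294.4629 m/s


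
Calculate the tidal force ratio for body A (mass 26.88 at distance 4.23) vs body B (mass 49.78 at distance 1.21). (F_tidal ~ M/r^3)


Ratio = (M1/r1^3) / (M2/r2^3) = (26.88/4.23^3) / (49.78/1.21^3) = 0.0126

0.0126


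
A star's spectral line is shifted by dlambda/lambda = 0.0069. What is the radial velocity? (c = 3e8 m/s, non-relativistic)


v = (dlambda/lambda) * c = 0.0069 * 3e8 = 2.070e+06

2.070e+06 m/s


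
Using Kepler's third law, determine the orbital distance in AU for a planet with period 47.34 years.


a = P^(2/3) = 47.34^(2/3) = 13.0864

13.0864 AU


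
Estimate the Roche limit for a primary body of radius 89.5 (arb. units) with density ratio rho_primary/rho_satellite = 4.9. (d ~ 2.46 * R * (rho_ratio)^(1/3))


d_Roche = 2.46 * 89.5 * 4.9^(1/3) = 373.9586

373.9586


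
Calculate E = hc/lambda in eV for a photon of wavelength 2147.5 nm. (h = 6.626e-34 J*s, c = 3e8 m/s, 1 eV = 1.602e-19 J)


E = hc/lambda = 6.626e-34 * 3e8 / 2.148e-06 = 9.256e-20 J = 0.5778 eV

0.5778 eV


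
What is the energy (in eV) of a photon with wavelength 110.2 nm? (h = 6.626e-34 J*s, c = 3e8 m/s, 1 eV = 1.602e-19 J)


E = hc/lambda = 6.626e-34 * 3e8 / 1.102e-07 = 1.804e-18 J = 11.2597 eV

11.2597 eV


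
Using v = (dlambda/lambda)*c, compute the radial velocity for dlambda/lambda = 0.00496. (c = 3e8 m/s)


v = (dlambda/lambda) * c = 0.00496 * 3e8 = 1.488e+06

1.488e+06 m/s


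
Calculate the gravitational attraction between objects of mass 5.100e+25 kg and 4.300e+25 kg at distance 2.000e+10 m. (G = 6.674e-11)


F = G*m1*m2/r^2 = 6.674e-11 * 5.100e+25 * 4.300e+25 / (2.000e+10)^2 = 6.674e-11 * 2.193e+51 / 4.000e+20 = 3.659e+20

3.659e+20 N


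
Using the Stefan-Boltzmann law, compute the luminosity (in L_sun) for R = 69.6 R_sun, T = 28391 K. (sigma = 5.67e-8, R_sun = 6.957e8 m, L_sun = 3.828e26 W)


R = 69.6 * 6.957e8 m = 4.842072e+10 m. L = 4*pi*R^2*sigma*T^4 = 4*pi*(4.842072e+10)^2 * 5.67e-8 * 28391^4 = 1.085370885e+33 W. L/L_sun = 1.085370885e+33 / 3.828e26 = 2.835e+06

2.835e+06 L_sun


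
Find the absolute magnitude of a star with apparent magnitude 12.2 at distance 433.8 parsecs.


M = m - 5*log10(d) + 5 = 12.2 - 5*log10(433.8) + 5 = 4.0136

4.0136


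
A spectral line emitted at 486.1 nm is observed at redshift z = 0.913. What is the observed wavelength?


lam_obs = lam_emit * (1 + z) = 486.1 * (1 + 0.913) = 929.9093

929.9093 nm


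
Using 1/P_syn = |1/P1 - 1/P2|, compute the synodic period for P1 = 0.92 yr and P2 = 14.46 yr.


1/P_syn = |1/P1 - 1/P2| = |1/0.92 - 1/14.46| => P_syn = 0.9825

0.9825 years


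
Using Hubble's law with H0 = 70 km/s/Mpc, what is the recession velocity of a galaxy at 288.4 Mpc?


v = H0 * d = 70 * 288.4 = 20188.0

20188.0 km/s


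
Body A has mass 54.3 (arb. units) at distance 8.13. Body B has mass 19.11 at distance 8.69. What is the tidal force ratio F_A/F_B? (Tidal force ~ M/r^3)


Ratio = (M1/r1^3) / (M2/r2^3) = (54.3/8.13^3) / (19.11/8.69^3) = 3.47

3.47


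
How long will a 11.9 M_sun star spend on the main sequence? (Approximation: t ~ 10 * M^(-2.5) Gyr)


t = 10 * M^(-2.5) = 10 * 11.9^(-2.5) = 0.0205

0.0205 Gyr


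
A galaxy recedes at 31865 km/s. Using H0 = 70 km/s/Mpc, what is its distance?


d = v / H0 = 31865 / 70 = 455.2143

455.2143 Mpc


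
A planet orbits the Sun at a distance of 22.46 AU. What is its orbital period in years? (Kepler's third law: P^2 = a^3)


P = a^(3/2) = 22.46^1.5 = 106.4424

106.4424 years


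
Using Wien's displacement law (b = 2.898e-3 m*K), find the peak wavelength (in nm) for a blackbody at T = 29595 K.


lam_max = b / T = 2.898e-3 / 29595 = 9.792e-08 m = 97.9219 nm

97.9219 nm


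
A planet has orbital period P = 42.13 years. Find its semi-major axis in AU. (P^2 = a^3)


a = P^(2/3) = 42.13^(2/3) = 12.1077

12.1077 AU


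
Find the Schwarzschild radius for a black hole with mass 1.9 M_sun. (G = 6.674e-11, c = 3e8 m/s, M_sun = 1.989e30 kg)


M = 1.9 * 1.989e30 kg = 3.7791e+30 kg. rs = 2GM/c^2 = 2 * 6.674e-11 * 3.7791e+30 / (3e8)^2 = 5604.8252

5604.8252 m


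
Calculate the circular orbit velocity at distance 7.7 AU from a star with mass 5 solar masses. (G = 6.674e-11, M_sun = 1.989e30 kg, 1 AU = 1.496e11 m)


v = sqrt(GM/r) = sqrt(6.674e-11 * 9.945e+30 / 1.152e+12) = 24004.0397

24004.0397 m/s


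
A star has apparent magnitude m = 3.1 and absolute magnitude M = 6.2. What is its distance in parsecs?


d = 10^((m - M + 5)/5) = 10^((3.1 - 6.2 + 5)/5) = 2.3988

2.3988 pc


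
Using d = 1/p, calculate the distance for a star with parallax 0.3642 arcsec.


d = 1/p = 1/0.3642 = 2.7457

2.7457 pc


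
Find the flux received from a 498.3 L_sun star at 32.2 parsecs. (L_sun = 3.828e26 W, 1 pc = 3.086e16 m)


F = L / (4*pi*d^2) = 1.907e+29 / (4*pi*(9.937e+17)^2) = 1.537e-08

1.537e-08 W/m^2


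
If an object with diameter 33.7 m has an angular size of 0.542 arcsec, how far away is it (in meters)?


D = size / theta_rad, theta_rad = 0.542 * pi/(180*3600) = 2.628e-06, D = 1.282e+07

1.282e+07 m


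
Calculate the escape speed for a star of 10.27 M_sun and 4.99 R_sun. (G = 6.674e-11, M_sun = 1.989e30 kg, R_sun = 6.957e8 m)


M = 10.27 * 1.989e30 kg = 2.042703e+31 kg; R = 4.99 * 6.957e8 m = 3.471543e+09 m. v_esc = sqrt(2GM/R) = sqrt(2 * 6.674e-11 * 2.042703e+31 / 3.471543e+09) = 886236.1025

886236.1025 m/s


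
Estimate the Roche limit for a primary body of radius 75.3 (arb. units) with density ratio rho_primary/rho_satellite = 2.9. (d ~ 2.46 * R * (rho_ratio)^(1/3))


d_Roche = 2.46 * 75.3 * 2.9^(1/3) = 264.1574

264.1574


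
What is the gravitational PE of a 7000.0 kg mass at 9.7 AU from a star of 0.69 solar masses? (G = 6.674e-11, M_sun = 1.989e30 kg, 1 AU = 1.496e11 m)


M = 0.69 * 1.989e30 kg = 1.37241e+30 kg; r = 9.7 AU * 1.496e11 m/AU = 1.45112e+12 m. U = -GM*m/r = -(6.674e-11 * 1.37241e+30 * 7000.0) / 1.45112e+12 = -4.418e+11

-4.418e+11 J


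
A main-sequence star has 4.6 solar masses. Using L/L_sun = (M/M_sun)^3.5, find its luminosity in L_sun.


L/L_sun = (M/M_sun)^3.5 = 4.6^3.5 = 208.7625

208.7625 L_sun


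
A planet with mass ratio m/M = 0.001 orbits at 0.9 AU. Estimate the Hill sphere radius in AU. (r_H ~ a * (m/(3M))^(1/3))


r_H = a * (m/3M)^(1/3) = 0.9 * (0.001/3)^(1/3) = 0.0624

0.0624 AU


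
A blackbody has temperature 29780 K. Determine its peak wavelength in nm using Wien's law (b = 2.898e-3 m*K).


lam_max = b / T = 2.898e-3 / 29780 = 9.731e-08 m = 97.3136 nm

97.3136 nm


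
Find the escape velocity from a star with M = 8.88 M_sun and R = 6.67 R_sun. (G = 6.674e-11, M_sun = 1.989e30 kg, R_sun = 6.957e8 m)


M = 8.88 * 1.989e30 kg = 1.766232e+31 kg; R = 6.67 * 6.957e8 m = 4.640319e+09 m. v_esc = sqrt(2GM/R) = sqrt(2 * 6.674e-11 * 1.766232e+31 / 4.640319e+09) = 712784.1844

712784.1844 m/s


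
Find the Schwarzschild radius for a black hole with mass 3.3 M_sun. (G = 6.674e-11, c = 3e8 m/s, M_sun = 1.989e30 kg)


M = 3.3 * 1.989e30 kg = 6.5637e+30 kg. rs = 2GM/c^2 = 2 * 6.674e-11 * 6.5637e+30 / (3e8)^2 = 9734.6964

9734.6964 m


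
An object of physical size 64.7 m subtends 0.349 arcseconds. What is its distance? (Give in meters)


D = size / theta_rad, theta_rad = 0.349 * pi/(180*3600) = 1.692e-06, D = 3.824e+07

3.824e+07 m


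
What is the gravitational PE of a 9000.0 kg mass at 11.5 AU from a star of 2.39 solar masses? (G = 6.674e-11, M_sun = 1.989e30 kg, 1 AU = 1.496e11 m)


M = 2.39 * 1.989e30 kg = 4.75371e+30 kg; r = 11.5 AU * 1.496e11 m/AU = 1.7204e+12 m. U = -GM*m/r = -(6.674e-11 * 4.75371e+30 * 9000.0) / 1.7204e+12 = -1.660e+12

-1.660e+12 J


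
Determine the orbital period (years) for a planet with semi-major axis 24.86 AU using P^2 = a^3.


P = a^(3/2) = 24.86^1.5 = 123.9515

123.9515 years


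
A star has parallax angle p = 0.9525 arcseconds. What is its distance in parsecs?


d = 1/p = 1/0.9525 = 1.0499

1.0499 pc


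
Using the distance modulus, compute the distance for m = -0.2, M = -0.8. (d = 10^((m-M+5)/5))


d = 10^((m - M + 5)/5) = 10^((-0.2 - -0.8 + 5)/5) = 13.1826

13.1826 pc


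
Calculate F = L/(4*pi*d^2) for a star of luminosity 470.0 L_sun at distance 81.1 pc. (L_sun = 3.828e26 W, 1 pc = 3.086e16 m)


F = L / (4*pi*d^2) = 1.799e+29 / (4*pi*(2.503e+18)^2) = 2.286e-09

2.286e-09 W/m^2


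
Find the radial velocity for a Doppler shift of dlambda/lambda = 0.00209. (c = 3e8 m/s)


v = (dlambda/lambda) * c = 0.00209 * 3e8 = 627000.0

627000.0 m/s


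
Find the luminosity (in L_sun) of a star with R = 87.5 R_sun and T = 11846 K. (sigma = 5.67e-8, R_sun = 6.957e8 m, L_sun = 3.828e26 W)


R = 87.5 * 6.957e8 m = 6.087375e+10 m. L = 4*pi*R^2*sigma*T^4 = 4*pi*(6.087375e+10)^2 * 5.67e-8 * 11846^4 = 5.199241002e+31 W. L/L_sun = 5.199241002e+31 / 3.828e26 = 135821.3428

135821.3428 L_sun


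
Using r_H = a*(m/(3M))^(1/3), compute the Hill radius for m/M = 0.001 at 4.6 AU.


r_H = a * (m/3M)^(1/3) = 4.6 * (0.001/3)^(1/3) = 0.3189

0.3189 AU


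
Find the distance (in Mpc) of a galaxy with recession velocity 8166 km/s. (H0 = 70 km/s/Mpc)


d = v / H0 = 8166 / 70 = 116.6571

116.6571 Mpc


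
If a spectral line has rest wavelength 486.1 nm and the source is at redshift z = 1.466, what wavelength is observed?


lam_obs = lam_emit * (1 + z) = 486.1 * (1 + 1.466) = 1198.7226

1198.7226 nm


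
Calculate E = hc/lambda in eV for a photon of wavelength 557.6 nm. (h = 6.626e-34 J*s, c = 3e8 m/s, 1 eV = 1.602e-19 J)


E = hc/lambda = 6.626e-34 * 3e8 / 5.576e-07 = 3.565e-19 J = 2.2253 eV

2.2253 eV


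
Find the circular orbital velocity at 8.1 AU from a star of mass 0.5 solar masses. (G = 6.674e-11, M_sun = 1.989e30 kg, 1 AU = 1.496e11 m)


v = sqrt(GM/r) = sqrt(6.674e-11 * 9.945e+29 / 1.212e+12) = 7400.9452

7400.9452 m/s


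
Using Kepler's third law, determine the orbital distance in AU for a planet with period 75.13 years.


a = P^(2/3) = 75.13^(2/3) = 17.805

17.805 AU


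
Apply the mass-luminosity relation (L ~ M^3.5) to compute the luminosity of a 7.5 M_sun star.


L/L_sun = (M/M_sun)^3.5 = 7.5^3.5 = 1155.3523

1155.3523 L_sun


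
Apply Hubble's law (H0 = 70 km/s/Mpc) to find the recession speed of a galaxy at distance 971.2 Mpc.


v = H0 * d = 70 * 971.2 = 67984.0

67984.0 km/s


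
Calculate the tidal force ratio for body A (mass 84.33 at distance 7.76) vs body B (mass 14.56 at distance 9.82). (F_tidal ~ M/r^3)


Ratio = (M1/r1^3) / (M2/r2^3) = (84.33/7.76^3) / (14.56/9.82^3) = 11.7373

11.7373


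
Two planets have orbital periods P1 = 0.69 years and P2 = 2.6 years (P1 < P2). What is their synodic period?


1/P_syn = |1/P1 - 1/P2| = |1/0.69 - 1/2.6| => P_syn = 0.9393

0.9393 years


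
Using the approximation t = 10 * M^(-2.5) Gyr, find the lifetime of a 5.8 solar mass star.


t = 10 * M^(-2.5) = 10 * 5.8^(-2.5) = 0.1234

0.1234 Gyr


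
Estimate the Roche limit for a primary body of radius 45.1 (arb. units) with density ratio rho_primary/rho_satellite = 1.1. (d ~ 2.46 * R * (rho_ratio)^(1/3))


d_Roche = 2.46 * 45.1 * 1.1^(1/3) = 114.5273

114.5273


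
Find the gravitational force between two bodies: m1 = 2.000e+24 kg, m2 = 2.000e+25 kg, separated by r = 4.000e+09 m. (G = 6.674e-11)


F = G*m1*m2/r^2 = 6.674e-11 * 2.000e+24 * 2.000e+25 / (4.000e+09)^2 = 6.674e-11 * 4.000e+49 / 1.600e+19 = 1.668e+20

1.668e+20 N


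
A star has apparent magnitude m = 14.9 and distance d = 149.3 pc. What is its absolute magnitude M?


M = m - 5*log10(d) + 5 = 14.9 - 5*log10(149.3) + 5 = 9.0297

9.0297


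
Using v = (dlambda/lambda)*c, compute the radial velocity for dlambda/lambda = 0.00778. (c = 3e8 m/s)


v = (dlambda/lambda) * c = 0.00778 * 3e8 = 2.334e+06

2.334e+06 m/s


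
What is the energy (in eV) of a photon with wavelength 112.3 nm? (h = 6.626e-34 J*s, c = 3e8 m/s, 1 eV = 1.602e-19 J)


E = hc/lambda = 6.626e-34 * 3e8 / 1.123e-07 = 1.770e-18 J = 11.0492 eV

11.0492 eV


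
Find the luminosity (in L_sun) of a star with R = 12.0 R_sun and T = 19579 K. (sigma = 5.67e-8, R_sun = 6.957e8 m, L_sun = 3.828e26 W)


R = 12.0 * 6.957e8 m = 8.3484e+09 m. L = 4*pi*R^2*sigma*T^4 = 4*pi*(8.3484e+09)^2 * 5.67e-8 * 19579^4 = 7.297287336e+30 W. L/L_sun = 7.297287336e+30 / 3.828e26 = 19062.9241

19062.9241 L_sun


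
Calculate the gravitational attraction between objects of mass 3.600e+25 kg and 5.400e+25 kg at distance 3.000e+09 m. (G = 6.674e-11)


F = G*m1*m2/r^2 = 6.674e-11 * 3.600e+25 * 5.400e+25 / (3.000e+09)^2 = 6.674e-11 * 1.944e+51 / 9.000e+18 = 1.442e+22

1.442e+22 N


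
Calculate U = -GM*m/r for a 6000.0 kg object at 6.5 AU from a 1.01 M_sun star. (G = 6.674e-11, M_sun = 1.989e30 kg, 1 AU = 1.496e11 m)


M = 1.01 * 1.989e30 kg = 2.00889e+30 kg; r = 6.5 AU * 1.496e11 m/AU = 9.724e+11 m. U = -GM*m/r = -(6.674e-11 * 2.00889e+30 * 6000.0) / 9.724e+11 = -8.273e+11

-8.273e+11 J


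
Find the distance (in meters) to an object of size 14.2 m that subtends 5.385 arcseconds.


D = size / theta_rad, theta_rad = 5.385 * pi/(180*3600) = 2.611e-05, D = 543910.9097

543910.9097 m


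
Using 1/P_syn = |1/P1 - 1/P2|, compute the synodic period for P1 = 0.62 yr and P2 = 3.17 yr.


1/P_syn = |1/P1 - 1/P2| = |1/0.62 - 1/3.17| => P_syn = 0.7707

0.7707 years


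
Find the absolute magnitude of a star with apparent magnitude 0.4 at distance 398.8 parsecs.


M = m - 5*log10(d) + 5 = 0.4 - 5*log10(398.8) + 5 = -7.6038

-7.6038


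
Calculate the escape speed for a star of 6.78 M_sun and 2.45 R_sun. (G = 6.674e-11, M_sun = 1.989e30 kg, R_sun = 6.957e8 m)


M = 6.78 * 1.989e30 kg = 1.348542e+31 kg; R = 2.45 * 6.957e8 m = 1.704465e+09 m. v_esc = sqrt(2GM/R) = sqrt(2 * 6.674e-11 * 1.348542e+31 / 1.704465e+09) = 1.028e+06

1.028e+06 m/s


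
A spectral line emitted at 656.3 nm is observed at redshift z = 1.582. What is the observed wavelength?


lam_obs = lam_emit * (1 + z) = 656.3 * (1 + 1.582) = 1694.5666

1694.5666 nm


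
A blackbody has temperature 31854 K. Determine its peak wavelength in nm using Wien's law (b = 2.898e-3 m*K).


lam_max = b / T = 2.898e-3 / 31854 = 9.098e-08 m = 90.9776 nm

90.9776 nm


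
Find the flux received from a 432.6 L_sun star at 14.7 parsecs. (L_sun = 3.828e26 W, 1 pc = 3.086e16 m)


F = L / (4*pi*d^2) = 1.656e+29 / (4*pi*(4.536e+17)^2) = 6.404e-08

6.404e-08 W/m^2


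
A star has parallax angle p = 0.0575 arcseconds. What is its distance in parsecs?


d = 1/p = 1/0.0575 = 17.3913

17.3913 pc


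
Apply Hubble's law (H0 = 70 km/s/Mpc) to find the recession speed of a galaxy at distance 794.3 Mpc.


v = H0 * d = 70 * 794.3 = 55601.0

55601.0 km/s


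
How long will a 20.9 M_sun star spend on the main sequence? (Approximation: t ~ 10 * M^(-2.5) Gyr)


t = 10 * M^(-2.5) = 10 * 20.9^(-2.5) = 0.005

0.005 Gyr


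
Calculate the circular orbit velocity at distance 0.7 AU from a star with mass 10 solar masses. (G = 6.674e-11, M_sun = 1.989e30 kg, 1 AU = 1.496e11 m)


v = sqrt(GM/r) = sqrt(6.674e-11 * 1.989e+31 / 1.047e+11) = 112588.9259

112588.9259 m/s


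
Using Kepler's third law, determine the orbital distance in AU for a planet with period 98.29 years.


a = P^(2/3) = 98.29^(2/3) = 21.298

21.298 AU


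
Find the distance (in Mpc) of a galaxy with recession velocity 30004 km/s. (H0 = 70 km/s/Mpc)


d = v / H0 = 30004 / 70 = 428.6286

428.6286 Mpc


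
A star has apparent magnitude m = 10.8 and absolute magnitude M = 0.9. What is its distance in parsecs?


d = 10^((m - M + 5)/5) = 10^((10.8 - 0.9 + 5)/5) = 954.9926

954.9926 pc


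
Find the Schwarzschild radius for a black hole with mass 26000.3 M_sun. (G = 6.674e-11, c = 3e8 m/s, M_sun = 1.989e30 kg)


M = 26000.3 * 1.989e30 kg = 5.17145967e+34 kg. rs = 2GM/c^2 = 2 * 6.674e-11 * 5.17145967e+34 / (3e8)^2 = 7.670e+07

7.670e+07 m


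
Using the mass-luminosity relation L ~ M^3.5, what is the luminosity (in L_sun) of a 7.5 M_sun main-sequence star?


L/L_sun = (M/M_sun)^3.5 = 7.5^3.5 = 1155.3523

1155.3523 L_sun
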